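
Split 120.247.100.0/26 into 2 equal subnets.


New prefix = 26 + 1 = 27
Each subnet has 32 addresses
  120.247.100.0/27
  120.247.100.32/27
Subnets: 120.247.100.0/27, 120.247.100.32/27


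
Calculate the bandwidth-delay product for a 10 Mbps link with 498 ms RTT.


BDP = bandwidth * RTT
= 10 Mbps * 498 ms
= 10 * 1e6 * 498 / 1000 bits
= 4980000 bits
= 622500 bytes
= 607.9102 KB
BDP = 4980000 bits (622500 bytes)


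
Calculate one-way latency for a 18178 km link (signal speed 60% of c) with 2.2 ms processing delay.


Speed = 0.6 * 3e5 km/s = 180000 km/s
Propagation delay = 18178 / 180000 = 0.101 s = 100.9889 ms
Processing delay = 2.2 ms
Total one-way latency = 103.1889 ms


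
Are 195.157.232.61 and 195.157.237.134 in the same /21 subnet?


Mask: 255.255.248.0
195.157.232.61 AND mask = 195.157.232.0
195.157.237.134 AND mask = 195.157.232.0
Yes, same subnet (195.157.232.0)


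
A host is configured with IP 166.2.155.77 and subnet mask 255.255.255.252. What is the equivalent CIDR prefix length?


Binary: 11111111.11111111.11111111.11111100
Count leading 1s
Prefix: /30


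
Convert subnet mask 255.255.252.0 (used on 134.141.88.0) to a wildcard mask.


Subnet mask: 255.255.252.0
Wildcard = 255.255.255.255 - subnet mask
255 - 255 = 0
255 - 255 = 0
255 - 252 = 3
255 - 0 = 255
Wildcard: 0.0.3.255


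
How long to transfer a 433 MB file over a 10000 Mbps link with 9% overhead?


Effective throughput = 10000 * (1 - 9/100) = 9100 Mbps
File size in Mb = 433 * 8 = 3464 Mb
Time = 3464 / 9100
Time = 0.3807 seconds


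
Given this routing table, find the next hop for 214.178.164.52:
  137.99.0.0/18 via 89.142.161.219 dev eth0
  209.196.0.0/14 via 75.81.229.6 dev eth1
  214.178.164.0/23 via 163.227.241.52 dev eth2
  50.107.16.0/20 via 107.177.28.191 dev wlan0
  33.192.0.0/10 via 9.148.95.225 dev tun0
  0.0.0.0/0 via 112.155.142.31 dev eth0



Longest prefix match for 214.178.164.52:
  /18 137.99.0.0: no
  /14 209.196.0.0: no
  /23 214.178.164.0: MATCH
  /20 50.107.16.0: no
  /10 33.192.0.0: no
  /0 0.0.0.0: MATCH
Selected: next-hop 163.227.241.52 via eth2 (matched /23)


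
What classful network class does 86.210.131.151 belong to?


First octet: 86
Binary: 01010110
0xxxxxxx -> Class A (1-126)
Class A, default mask 255.0.0.0 (/8)


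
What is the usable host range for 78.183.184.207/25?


Network: 78.183.184.128
Broadcast: 78.183.184.255
First usable = network + 1
Last usable = broadcast - 1
Range: 78.183.184.129 to 78.183.184.254


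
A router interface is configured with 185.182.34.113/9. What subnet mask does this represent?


/9 means 9 network bits, 23 host bits
Binary: 11111111100000000000000000000000
Mask: 255.128.0.0


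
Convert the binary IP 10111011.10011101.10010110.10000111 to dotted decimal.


10111011 = 187
10011101 = 157
10010110 = 150
10000111 = 135
IP: 187.157.150.135


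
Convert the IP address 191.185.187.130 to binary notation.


191 = 10111111
185 = 10111001
187 = 10111011
130 = 10000010
Binary: 10111111.10111001.10111011.10000010


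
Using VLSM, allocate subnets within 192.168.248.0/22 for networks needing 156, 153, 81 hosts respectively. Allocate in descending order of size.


156 hosts -> /24 (254 usable): 192.168.248.0/24
153 hosts -> /24 (254 usable): 192.168.249.0/24
81 hosts -> /25 (126 usable): 192.168.250.0/25
Allocation: 192.168.248.0/24 (156 hosts, 254 usable); 192.168.249.0/24 (153 hosts, 254 usable); 192.168.250.0/25 (81 hosts, 126 usable)


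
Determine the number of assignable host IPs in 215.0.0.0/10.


Host bits = 32 - 10 = 22
Total addresses = 2^22 = 4194304
Usable = total - 2 (network and broadcast)
Usable hosts: 4194302


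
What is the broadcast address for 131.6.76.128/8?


Network: 131.0.0.0/8
Host bits = 24
Set all host bits to 1:
Broadcast: 131.255.255.255


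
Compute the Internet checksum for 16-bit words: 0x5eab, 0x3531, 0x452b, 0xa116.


Sum all words (with carry folding):
+ 0x5eab = 0x5eab
+ 0x3531 = 0x93dc
+ 0x452b = 0xd907
+ 0xa116 = 0x7a1e
One's complement: ~0x7a1e
Checksum = 0x85e1


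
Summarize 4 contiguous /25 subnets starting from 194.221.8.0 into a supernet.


Original prefix: /25
Number of subnets: 4 = 2^2
New prefix = 25 - 2 = 23
Supernet: 194.221.8.0/23


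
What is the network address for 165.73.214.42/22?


IP:   10100101.01001001.11010110.00101010
Mask: 11111111.11111111.11111100.00000000
AND operation:
Net:  10100101.01001001.11010100.00000000
Network: 165.73.212.0/22


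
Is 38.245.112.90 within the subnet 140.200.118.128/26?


Subnet network: 140.200.118.128
Test IP AND mask: 38.245.112.64
No, 38.245.112.90 is not in 140.200.118.128/26


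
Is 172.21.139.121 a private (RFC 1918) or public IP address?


RFC 1918 private ranges:
  10.0.0.0/8 (10.0.0.0 - 10.255.255.255)
  172.16.0.0/12 (172.16.0.0 - 172.31.255.255)
  192.168.0.0/16 (192.168.0.0 - 192.168.255.255)
Private (in 172.16.0.0/12)


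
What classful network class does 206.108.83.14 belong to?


First octet: 206
Binary: 11001110
110xxxxx -> Class C (192-223)
Class C, default mask 255.255.255.0 (/24)


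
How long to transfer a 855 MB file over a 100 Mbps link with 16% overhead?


Effective throughput = 100 * (1 - 16/100) = 84 Mbps
File size in Mb = 855 * 8 = 6840 Mb
Time = 6840 / 84
Time = 81.4286 seconds


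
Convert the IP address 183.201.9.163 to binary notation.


183 = 10110111
201 = 11001001
9 = 00001001
163 = 10100011
Binary: 10110111.11001001.00001001.10100011


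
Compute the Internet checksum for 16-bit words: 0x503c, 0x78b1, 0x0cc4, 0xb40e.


Sum all words (with carry folding):
+ 0x503c = 0x503c
+ 0x78b1 = 0xc8ed
+ 0x0cc4 = 0xd5b1
+ 0xb40e = 0x89c0
One's complement: ~0x89c0
Checksum = 0x763f


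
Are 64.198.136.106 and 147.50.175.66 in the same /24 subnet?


Mask: 255.255.255.0
64.198.136.106 AND mask = 64.198.136.0
147.50.175.66 AND mask = 147.50.175.0
No, different subnets (64.198.136.0 vs 147.50.175.0)


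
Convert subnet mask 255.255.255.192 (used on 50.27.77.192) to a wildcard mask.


Subnet mask: 255.255.255.192
Wildcard = 255.255.255.255 - subnet mask
255 - 255 = 0
255 - 255 = 0
255 - 255 = 0
255 - 192 = 63
Wildcard: 0.0.0.63


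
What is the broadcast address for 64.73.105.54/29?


Network: 64.73.105.48/29
Host bits = 3
Set all host bits to 1:
Broadcast: 64.73.105.55


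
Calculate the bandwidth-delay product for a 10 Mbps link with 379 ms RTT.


BDP = bandwidth * RTT
= 10 Mbps * 379 ms
= 10 * 1e6 * 379 / 1000 bits
= 3790000 bits
= 473750 bytes
= 462.6465 KB
BDP = 3790000 bits (473750 bytes)


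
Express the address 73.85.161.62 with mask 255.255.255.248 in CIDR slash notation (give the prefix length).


Binary: 11111111.11111111.11111111.11111000
Count leading 1s
Prefix: /29


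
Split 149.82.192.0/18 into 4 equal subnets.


New prefix = 18 + 2 = 20
Each subnet has 4096 addresses
  149.82.192.0/20
  149.82.208.0/20
  149.82.224.0/20
  149.82.240.0/20
Subnets: 149.82.192.0/20, 149.82.208.0/20, 149.82.224.0/20, 149.82.240.0/20


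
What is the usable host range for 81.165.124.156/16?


Network: 81.165.0.0
Broadcast: 81.165.255.255
First usable = network + 1
Last usable = broadcast - 1
Range: 81.165.0.1 to 81.165.255.254


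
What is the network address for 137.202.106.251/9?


IP:   10001001.11001010.01101010.11111011
Mask: 11111111.10000000.00000000.00000000
AND operation:
Net:  10001001.10000000.00000000.00000000
Network: 137.128.0.0/9


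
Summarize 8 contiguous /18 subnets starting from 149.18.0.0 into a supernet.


Original prefix: /18
Number of subnets: 8 = 2^3
New prefix = 18 - 3 = 15
Supernet: 149.18.0.0/15


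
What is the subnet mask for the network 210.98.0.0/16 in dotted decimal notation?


/16 means 16 network bits, 16 host bits
Binary: 11111111111111110000000000000000
Mask: 255.255.0.0


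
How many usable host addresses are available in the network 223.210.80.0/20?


Host bits = 32 - 20 = 12
Total addresses = 2^12 = 4096
Usable = total - 2 (network and broadcast)
Usable hosts: 4094


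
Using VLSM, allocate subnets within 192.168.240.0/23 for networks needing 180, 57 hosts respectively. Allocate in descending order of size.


180 hosts -> /24 (254 usable): 192.168.240.0/24
57 hosts -> /26 (62 usable): 192.168.241.0/26
Allocation: 192.168.240.0/24 (180 hosts, 254 usable); 192.168.241.0/26 (57 hosts, 62 usable)


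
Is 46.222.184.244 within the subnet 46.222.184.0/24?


Subnet network: 46.222.184.0
Test IP AND mask: 46.222.184.0
Yes, 46.222.184.244 is in 46.222.184.0/24


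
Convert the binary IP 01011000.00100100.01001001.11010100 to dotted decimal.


01011000 = 88
00100100 = 36
01001001 = 73
11010100 = 212
IP: 88.36.73.212


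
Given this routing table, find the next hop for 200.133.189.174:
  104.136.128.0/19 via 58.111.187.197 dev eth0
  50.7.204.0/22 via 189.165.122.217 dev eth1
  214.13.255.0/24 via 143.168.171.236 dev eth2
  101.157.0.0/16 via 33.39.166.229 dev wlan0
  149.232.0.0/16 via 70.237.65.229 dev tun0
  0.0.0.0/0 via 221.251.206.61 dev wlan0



Longest prefix match for 200.133.189.174:
  /19 104.136.128.0: no
  /22 50.7.204.0: no
  /24 214.13.255.0: no
  /16 101.157.0.0: no
  /16 149.232.0.0: no
  /0 0.0.0.0: MATCH
Selected: next-hop 221.251.206.61 via wlan0 (matched /0)


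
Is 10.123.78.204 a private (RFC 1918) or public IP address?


RFC 1918 private ranges:
  10.0.0.0/8 (10.0.0.0 - 10.255.255.255)
  172.16.0.0/12 (172.16.0.0 - 172.31.255.255)
  192.168.0.0/16 (192.168.0.0 - 192.168.255.255)
Private (in 10.0.0.0/8)


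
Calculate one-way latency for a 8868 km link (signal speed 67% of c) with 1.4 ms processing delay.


Speed = 0.67 * 3e5 km/s = 201000 km/s
Propagation delay = 8868 / 201000 = 0.0441 s = 44.1194 ms
Processing delay = 1.4 ms
Total one-way latency = 45.5194 ms


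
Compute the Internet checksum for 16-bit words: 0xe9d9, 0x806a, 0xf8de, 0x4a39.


Sum all words (with carry folding):
+ 0xe9d9 = 0xe9d9
+ 0x806a = 0x6a44
+ 0xf8de = 0x6323
+ 0x4a39 = 0xad5c
One's complement: ~0xad5c
Checksum = 0x52a3


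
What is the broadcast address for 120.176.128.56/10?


Network: 120.128.0.0/10
Host bits = 22
Set all host bits to 1:
Broadcast: 120.191.255.255


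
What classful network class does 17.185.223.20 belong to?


First octet: 17
Binary: 00010001
0xxxxxxx -> Class A (1-126)
Class A, default mask 255.0.0.0 (/8)


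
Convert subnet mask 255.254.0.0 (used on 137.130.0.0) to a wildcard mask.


Subnet mask: 255.254.0.0
Wildcard = 255.255.255.255 - subnet mask
255 - 255 = 0
255 - 254 = 1
255 - 0 = 255
255 - 0 = 255
Wildcard: 0.1.255.255


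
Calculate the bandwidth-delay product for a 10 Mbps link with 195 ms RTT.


BDP = bandwidth * RTT
= 10 Mbps * 195 ms
= 10 * 1e6 * 195 / 1000 bits
= 1950000 bits
= 243750 bytes
= 238.0371 KB
BDP = 1950000 bits (243750 bytes)


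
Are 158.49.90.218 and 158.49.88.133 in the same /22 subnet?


Mask: 255.255.252.0
158.49.90.218 AND mask = 158.49.88.0
158.49.88.133 AND mask = 158.49.88.0
Yes, same subnet (158.49.88.0)


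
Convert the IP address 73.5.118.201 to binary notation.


73 = 01001001
5 = 00000101
118 = 01110110
201 = 11001001
Binary: 01001001.00000101.01110110.11001001


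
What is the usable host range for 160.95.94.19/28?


Network: 160.95.94.16
Broadcast: 160.95.94.31
First usable = network + 1
Last usable = broadcast - 1
Range: 160.95.94.17 to 160.95.94.30


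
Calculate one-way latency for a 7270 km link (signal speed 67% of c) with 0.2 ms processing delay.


Speed = 0.67 * 3e5 km/s = 201000 km/s
Propagation delay = 7270 / 201000 = 0.0362 s = 36.1692 ms
Processing delay = 0.2 ms
Total one-way latency = 36.3692 ms


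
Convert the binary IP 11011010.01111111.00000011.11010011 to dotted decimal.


11011010 = 218
01111111 = 127
00000011 = 3
11010011 = 211
IP: 218.127.3.211


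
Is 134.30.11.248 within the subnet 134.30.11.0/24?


Subnet network: 134.30.11.0
Test IP AND mask: 134.30.11.0
Yes, 134.30.11.248 is in 134.30.11.0/24


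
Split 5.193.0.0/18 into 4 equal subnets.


New prefix = 18 + 2 = 20
Each subnet has 4096 addresses
  5.193.0.0/20
  5.193.16.0/20
  5.193.32.0/20
  5.193.48.0/20
Subnets: 5.193.0.0/20, 5.193.16.0/20, 5.193.32.0/20, 5.193.48.0/20


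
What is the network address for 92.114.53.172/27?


IP:   01011100.01110010.00110101.10101100
Mask: 11111111.11111111.11111111.11100000
AND operation:
Net:  01011100.01110010.00110101.10100000
Network: 92.114.53.160/27


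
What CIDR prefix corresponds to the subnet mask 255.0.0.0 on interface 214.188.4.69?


Binary: 11111111.00000000.00000000.00000000
Count leading 1s
Prefix: /8


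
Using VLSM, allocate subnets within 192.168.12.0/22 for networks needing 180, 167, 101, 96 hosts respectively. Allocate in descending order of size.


180 hosts -> /24 (254 usable): 192.168.12.0/24
167 hosts -> /24 (254 usable): 192.168.13.0/24
101 hosts -> /25 (126 usable): 192.168.14.0/25
96 hosts -> /25 (126 usable): 192.168.14.128/25
Allocation: 192.168.12.0/24 (180 hosts, 254 usable); 192.168.13.0/24 (167 hosts, 254 usable); 192.168.14.0/25 (101 hosts, 126 usable); 192.168.14.128/25 (96 hosts, 126 usable)


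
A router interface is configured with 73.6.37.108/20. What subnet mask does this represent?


/20 means 20 network bits, 12 host bits
Binary: 11111111111111111111000000000000
Mask: 255.255.240.0


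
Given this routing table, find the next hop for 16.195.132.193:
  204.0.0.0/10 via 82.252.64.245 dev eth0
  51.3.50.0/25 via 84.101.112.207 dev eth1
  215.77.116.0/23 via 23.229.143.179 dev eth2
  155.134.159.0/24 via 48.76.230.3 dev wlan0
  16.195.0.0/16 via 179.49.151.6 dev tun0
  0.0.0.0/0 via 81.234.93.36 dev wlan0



Longest prefix match for 16.195.132.193:
  /10 204.0.0.0: no
  /25 51.3.50.0: no
  /23 215.77.116.0: no
  /24 155.134.159.0: no
  /16 16.195.0.0: MATCH
  /0 0.0.0.0: MATCH
Selected: next-hop 179.49.151.6 via tun0 (matched /16)


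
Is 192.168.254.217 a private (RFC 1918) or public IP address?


RFC 1918 private ranges:
  10.0.0.0/8 (10.0.0.0 - 10.255.255.255)
  172.16.0.0/12 (172.16.0.0 - 172.31.255.255)
  192.168.0.0/16 (192.168.0.0 - 192.168.255.255)
Private (in 192.168.0.0/16)


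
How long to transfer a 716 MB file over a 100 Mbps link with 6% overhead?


Effective throughput = 100 * (1 - 6/100) = 94 Mbps
File size in Mb = 716 * 8 = 5728 Mb
Time = 5728 / 94
Time = 60.9362 seconds


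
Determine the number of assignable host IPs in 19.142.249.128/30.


Host bits = 32 - 30 = 2
Total addresses = 2^2 = 4
Usable = total - 2 (network and broadcast)
Usable hosts: 2


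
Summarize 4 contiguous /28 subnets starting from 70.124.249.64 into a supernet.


Original prefix: /28
Number of subnets: 4 = 2^2
New prefix = 28 - 2 = 26
Supernet: 70.124.249.64/26


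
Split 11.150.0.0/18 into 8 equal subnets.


New prefix = 18 + 3 = 21
Each subnet has 2048 addresses
  11.150.0.0/21
  11.150.8.0/21
  11.150.16.0/21
  11.150.24.0/21
  11.150.32.0/21
  11.150.40.0/21
  11.150.48.0/21
  11.150.56.0/21
Subnets: 11.150.0.0/21, 11.150.8.0/21, 11.150.16.0/21, 11.150.24.0/21, 11.150.32.0/21, 11.150.40.0/21, 11.150.48.0/21, 11.150.56.0/21


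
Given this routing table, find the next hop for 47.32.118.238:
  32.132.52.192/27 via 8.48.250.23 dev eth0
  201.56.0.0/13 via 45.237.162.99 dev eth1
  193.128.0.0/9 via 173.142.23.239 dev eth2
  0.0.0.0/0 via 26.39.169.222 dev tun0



Longest prefix match for 47.32.118.238:
  /27 32.132.52.192: no
  /13 201.56.0.0: no
  /9 193.128.0.0: no
  /0 0.0.0.0: MATCH
Selected: next-hop 26.39.169.222 via tun0 (matched /0)


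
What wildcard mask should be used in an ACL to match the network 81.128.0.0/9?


Subnet mask: 255.128.0.0
Wildcard = 255.255.255.255 - subnet mask
255 - 255 = 0
255 - 128 = 127
255 - 0 = 255
255 - 0 = 255
Wildcard: 0.127.255.255


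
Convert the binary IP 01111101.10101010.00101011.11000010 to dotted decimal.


01111101 = 125
10101010 = 170
00101011 = 43
11000010 = 194
IP: 125.170.43.194


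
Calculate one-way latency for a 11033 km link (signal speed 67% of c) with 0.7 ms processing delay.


Speed = 0.67 * 3e5 km/s = 201000 km/s
Propagation delay = 11033 / 201000 = 0.0549 s = 54.8905 ms
Processing delay = 0.7 ms
Total one-way latency = 55.5905 ms


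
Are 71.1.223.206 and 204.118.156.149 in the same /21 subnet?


Mask: 255.255.248.0
71.1.223.206 AND mask = 71.1.216.0
204.118.156.149 AND mask = 204.118.152.0
No, different subnets (71.1.216.0 vs 204.118.152.0)


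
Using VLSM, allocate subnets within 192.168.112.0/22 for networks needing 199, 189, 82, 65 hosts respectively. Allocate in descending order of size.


199 hosts -> /24 (254 usable): 192.168.112.0/24
189 hosts -> /24 (254 usable): 192.168.113.0/24
82 hosts -> /25 (126 usable): 192.168.114.0/25
65 hosts -> /25 (126 usable): 192.168.114.128/25
Allocation: 192.168.112.0/24 (199 hosts, 254 usable); 192.168.113.0/24 (189 hosts, 254 usable); 192.168.114.0/25 (82 hosts, 126 usable); 192.168.114.128/25 (65 hosts, 126 usable)


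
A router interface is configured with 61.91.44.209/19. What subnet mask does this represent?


/19 means 19 network bits, 13 host bits
Binary: 11111111111111111110000000000000
Mask: 255.255.224.0


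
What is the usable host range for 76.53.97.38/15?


Network: 76.52.0.0
Broadcast: 76.53.255.255
First usable = network + 1
Last usable = broadcast - 1
Range: 76.52.0.1 to 76.53.255.254


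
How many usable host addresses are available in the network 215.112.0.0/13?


Host bits = 32 - 13 = 19
Total addresses = 2^19 = 524288
Usable = total - 2 (network and broadcast)
Usable hosts: 524286


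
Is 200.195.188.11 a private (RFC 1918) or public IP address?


RFC 1918 private ranges:
  10.0.0.0/8 (10.0.0.0 - 10.255.255.255)
  172.16.0.0/12 (172.16.0.0 - 172.31.255.255)
  192.168.0.0/16 (192.168.0.0 - 192.168.255.255)
Public (not in any RFC 1918 range)


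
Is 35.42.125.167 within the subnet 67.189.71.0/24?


Subnet network: 67.189.71.0
Test IP AND mask: 35.42.125.0
No, 35.42.125.167 is not in 67.189.71.0/24


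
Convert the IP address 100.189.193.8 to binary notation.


100 = 01100100
189 = 10111101
193 = 11000001
8 = 00001000
Binary: 01100100.10111101.11000001.00001000


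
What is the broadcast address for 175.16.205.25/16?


Network: 175.16.0.0/16
Host bits = 16
Set all host bits to 1:
Broadcast: 175.16.255.255


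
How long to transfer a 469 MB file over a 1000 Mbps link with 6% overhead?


Effective throughput = 1000 * (1 - 6/100) = 940 Mbps
File size in Mb = 469 * 8 = 3752 Mb
Time = 3752 / 940
Time = 3.9915 seconds


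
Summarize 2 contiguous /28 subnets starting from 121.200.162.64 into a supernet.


Original prefix: /28
Number of subnets: 2 = 2^1
New prefix = 28 - 1 = 27
Supernet: 121.200.162.64/27


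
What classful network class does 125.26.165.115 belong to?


First octet: 125
Binary: 01111101
0xxxxxxx -> Class A (1-126)
Class A, default mask 255.0.0.0 (/8)


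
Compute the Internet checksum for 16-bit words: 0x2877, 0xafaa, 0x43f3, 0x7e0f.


Sum all words (with carry folding):
+ 0x2877 = 0x2877
+ 0xafaa = 0xd821
+ 0x43f3 = 0x1c15
+ 0x7e0f = 0x9a24
One's complement: ~0x9a24
Checksum = 0x65db


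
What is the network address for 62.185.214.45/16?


IP:   00111110.10111001.11010110.00101101
Mask: 11111111.11111111.00000000.00000000
AND operation:
Net:  00111110.10111001.00000000.00000000
Network: 62.185.0.0/16


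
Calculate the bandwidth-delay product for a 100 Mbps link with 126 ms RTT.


BDP = bandwidth * RTT
= 100 Mbps * 126 ms
= 100 * 1e6 * 126 / 1000 bits
= 12600000 bits
= 1575000 bytes
= 1538.0859 KB
BDP = 12600000 bits (1575000 bytes)


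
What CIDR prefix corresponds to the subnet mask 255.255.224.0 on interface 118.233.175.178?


Binary: 11111111.11111111.11100000.00000000
Count leading 1s
Prefix: /19


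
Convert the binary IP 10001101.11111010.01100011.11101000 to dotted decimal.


10001101 = 141
11111010 = 250
01100011 = 99
11101000 = 232
IP: 141.250.99.232


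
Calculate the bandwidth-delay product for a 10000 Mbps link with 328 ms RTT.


BDP = bandwidth * RTT
= 10000 Mbps * 328 ms
= 10000 * 1e6 * 328 / 1000 bits
= 3280000000 bits
= 410000000 bytes
= 400390.625 KB
BDP = 3280000000 bits (410000000 bytes)


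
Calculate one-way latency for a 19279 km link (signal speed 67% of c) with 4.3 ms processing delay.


Speed = 0.67 * 3e5 km/s = 201000 km/s
Propagation delay = 19279 / 201000 = 0.0959 s = 95.9154 ms
Processing delay = 4.3 ms
Total one-way latency = 100.2154 ms


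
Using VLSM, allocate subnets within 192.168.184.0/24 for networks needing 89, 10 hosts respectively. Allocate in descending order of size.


89 hosts -> /25 (126 usable): 192.168.184.0/25
10 hosts -> /28 (14 usable): 192.168.184.128/28
Allocation: 192.168.184.0/25 (89 hosts, 126 usable); 192.168.184.128/28 (10 hosts, 14 usable)


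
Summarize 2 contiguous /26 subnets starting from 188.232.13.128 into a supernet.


Original prefix: /26
Number of subnets: 2 = 2^1
New prefix = 26 - 1 = 25
Supernet: 188.232.13.128/25


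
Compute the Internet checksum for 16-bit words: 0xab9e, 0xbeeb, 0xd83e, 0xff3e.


Sum all words (with carry folding):
+ 0xab9e = 0xab9e
+ 0xbeeb = 0x6a8a
+ 0xd83e = 0x42c9
+ 0xff3e = 0x4208
One's complement: ~0x4208
Checksum = 0xbdf7


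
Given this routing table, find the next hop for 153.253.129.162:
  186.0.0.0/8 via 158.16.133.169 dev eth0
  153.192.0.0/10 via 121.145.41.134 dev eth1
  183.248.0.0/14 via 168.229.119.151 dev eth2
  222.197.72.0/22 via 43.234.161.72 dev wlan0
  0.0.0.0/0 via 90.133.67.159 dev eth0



Longest prefix match for 153.253.129.162:
  /8 186.0.0.0: no
  /10 153.192.0.0: MATCH
  /14 183.248.0.0: no
  /22 222.197.72.0: no
  /0 0.0.0.0: MATCH
Selected: next-hop 121.145.41.134 via eth1 (matched /10)


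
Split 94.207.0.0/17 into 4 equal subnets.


New prefix = 17 + 2 = 19
Each subnet has 8192 addresses
  94.207.0.0/19
  94.207.32.0/19
  94.207.64.0/19
  94.207.96.0/19
Subnets: 94.207.0.0/19, 94.207.32.0/19, 94.207.64.0/19, 94.207.96.0/19


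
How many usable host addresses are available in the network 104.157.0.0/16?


Host bits = 32 - 16 = 16
Total addresses = 2^16 = 65536
Usable = total - 2 (network and broadcast)
Usable hosts: 65534


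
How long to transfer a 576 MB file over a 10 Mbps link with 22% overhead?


Effective throughput = 10 * (1 - 22/100) = 7.8 Mbps
File size in Mb = 576 * 8 = 4608 Mb
Time = 4608 / 7.8
Time = 590.7692 seconds


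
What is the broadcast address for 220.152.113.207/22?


Network: 220.152.112.0/22
Host bits = 10
Set all host bits to 1:
Broadcast: 220.152.115.255


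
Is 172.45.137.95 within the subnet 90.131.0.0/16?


Subnet network: 90.131.0.0
Test IP AND mask: 172.45.0.0
No, 172.45.137.95 is not in 90.131.0.0/16


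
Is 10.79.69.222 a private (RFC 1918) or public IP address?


RFC 1918 private ranges:
  10.0.0.0/8 (10.0.0.0 - 10.255.255.255)
  172.16.0.0/12 (172.16.0.0 - 172.31.255.255)
  192.168.0.0/16 (192.168.0.0 - 192.168.255.255)
Private (in 10.0.0.0/8)


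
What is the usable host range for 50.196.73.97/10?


Network: 50.192.0.0
Broadcast: 50.255.255.255
First usable = network + 1
Last usable = broadcast - 1
Range: 50.192.0.1 to 50.255.255.254


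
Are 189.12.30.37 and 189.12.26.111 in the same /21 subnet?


Mask: 255.255.248.0
189.12.30.37 AND mask = 189.12.24.0
189.12.26.111 AND mask = 189.12.24.0
Yes, same subnet (189.12.24.0)


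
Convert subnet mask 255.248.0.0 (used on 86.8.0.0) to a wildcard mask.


Subnet mask: 255.248.0.0
Wildcard = 255.255.255.255 - subnet mask
255 - 255 = 0
255 - 248 = 7
255 - 0 = 255
255 - 0 = 255
Wildcard: 0.7.255.255


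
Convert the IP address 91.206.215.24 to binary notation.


91 = 01011011
206 = 11001110
215 = 11010111
24 = 00011000
Binary: 01011011.11001110.11010111.00011000


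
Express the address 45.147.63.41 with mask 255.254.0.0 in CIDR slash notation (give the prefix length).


Binary: 11111111.11111110.00000000.00000000
Count leading 1s
Prefix: /15


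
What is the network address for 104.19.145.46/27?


IP:   01101000.00010011.10010001.00101110
Mask: 11111111.11111111.11111111.11100000
AND operation:
Net:  01101000.00010011.10010001.00100000
Network: 104.19.145.32/27


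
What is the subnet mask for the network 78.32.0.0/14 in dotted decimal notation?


/14 means 14 network bits, 18 host bits
Binary: 11111111111111000000000000000000
Mask: 255.252.0.0


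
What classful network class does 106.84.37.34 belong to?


First octet: 106
Binary: 01101010
0xxxxxxx -> Class A (1-126)
Class A, default mask 255.0.0.0 (/8)


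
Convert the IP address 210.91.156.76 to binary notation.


210 = 11010010
91 = 01011011
156 = 10011100
76 = 01001100
Binary: 11010010.01011011.10011100.01001100


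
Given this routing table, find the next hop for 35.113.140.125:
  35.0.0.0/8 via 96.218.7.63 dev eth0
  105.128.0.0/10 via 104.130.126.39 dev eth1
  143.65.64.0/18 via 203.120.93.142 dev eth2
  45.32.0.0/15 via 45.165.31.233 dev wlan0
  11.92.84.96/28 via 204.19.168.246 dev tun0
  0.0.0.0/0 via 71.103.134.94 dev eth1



Longest prefix match for 35.113.140.125:
  /8 35.0.0.0: MATCH
  /10 105.128.0.0: no
  /18 143.65.64.0: no
  /15 45.32.0.0: no
  /28 11.92.84.96: no
  /0 0.0.0.0: MATCH
Selected: next-hop 96.218.7.63 via eth0 (matched /8)


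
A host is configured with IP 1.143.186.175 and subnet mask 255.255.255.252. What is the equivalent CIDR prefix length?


Binary: 11111111.11111111.11111111.11111100
Count leading 1s
Prefix: /30


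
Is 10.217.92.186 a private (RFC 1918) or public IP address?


RFC 1918 private ranges:
  10.0.0.0/8 (10.0.0.0 - 10.255.255.255)
  172.16.0.0/12 (172.16.0.0 - 172.31.255.255)
  192.168.0.0/16 (192.168.0.0 - 192.168.255.255)
Private (in 10.0.0.0/8)


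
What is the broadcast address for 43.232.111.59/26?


Network: 43.232.111.0/26
Host bits = 6
Set all host bits to 1:
Broadcast: 43.232.111.63


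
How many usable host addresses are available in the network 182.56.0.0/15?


Host bits = 32 - 15 = 17
Total addresses = 2^17 = 131072
Usable = total - 2 (network and broadcast)
Usable hosts: 131070


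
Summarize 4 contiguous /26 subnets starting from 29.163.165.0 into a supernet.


Original prefix: /26
Number of subnets: 4 = 2^2
New prefix = 26 - 2 = 24
Supernet: 29.163.165.0/24


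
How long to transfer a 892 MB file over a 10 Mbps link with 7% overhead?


Effective throughput = 10 * (1 - 7/100) = 9.3 Mbps
File size in Mb = 892 * 8 = 7136 Mb
Time = 7136 / 9.3
Time = 767.3118 seconds


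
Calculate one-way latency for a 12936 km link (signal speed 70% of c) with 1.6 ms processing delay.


Speed = 0.7 * 3e5 km/s = 210000 km/s
Propagation delay = 12936 / 210000 = 0.0616 s = 61.6 ms
Processing delay = 1.6 ms
Total one-way latency = 63.2 ms


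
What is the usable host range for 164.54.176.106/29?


Network: 164.54.176.104
Broadcast: 164.54.176.111
First usable = network + 1
Last usable = broadcast - 1
Range: 164.54.176.105 to 164.54.176.110


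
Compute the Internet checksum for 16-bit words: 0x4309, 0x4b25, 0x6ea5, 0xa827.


Sum all words (with carry folding):
+ 0x4309 = 0x4309
+ 0x4b25 = 0x8e2e
+ 0x6ea5 = 0xfcd3
+ 0xa827 = 0xa4fb
One's complement: ~0xa4fb
Checksum = 0x5b04


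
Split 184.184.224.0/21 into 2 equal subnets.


New prefix = 21 + 1 = 22
Each subnet has 1024 addresses
  184.184.224.0/22
  184.184.228.0/22
Subnets: 184.184.224.0/22, 184.184.228.0/22


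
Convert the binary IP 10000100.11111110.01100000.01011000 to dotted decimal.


10000100 = 132
11111110 = 254
01100000 = 96
01011000 = 88
IP: 132.254.96.88


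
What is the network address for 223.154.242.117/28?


IP:   11011111.10011010.11110010.01110101
Mask: 11111111.11111111.11111111.11110000
AND operation:
Net:  11011111.10011010.11110010.01110000
Network: 223.154.242.112/28


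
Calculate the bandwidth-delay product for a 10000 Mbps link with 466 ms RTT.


BDP = bandwidth * RTT
= 10000 Mbps * 466 ms
= 10000 * 1e6 * 466 / 1000 bits
= 4660000000 bits
= 582500000 bytes
= 568847.6562 KB
BDP = 4660000000 bits (582500000 bytes)


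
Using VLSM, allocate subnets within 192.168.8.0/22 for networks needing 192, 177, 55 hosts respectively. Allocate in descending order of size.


192 hosts -> /24 (254 usable): 192.168.8.0/24
177 hosts -> /24 (254 usable): 192.168.9.0/24
55 hosts -> /26 (62 usable): 192.168.10.0/26
Allocation: 192.168.8.0/24 (192 hosts, 254 usable); 192.168.9.0/24 (177 hosts, 254 usable); 192.168.10.0/26 (55 hosts, 62 usable)


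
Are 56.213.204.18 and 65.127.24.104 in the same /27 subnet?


Mask: 255.255.255.224
56.213.204.18 AND mask = 56.213.204.0
65.127.24.104 AND mask = 65.127.24.96
No, different subnets (56.213.204.0 vs 65.127.24.96)


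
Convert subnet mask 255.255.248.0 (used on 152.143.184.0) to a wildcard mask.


Subnet mask: 255.255.248.0
Wildcard = 255.255.255.255 - subnet mask
255 - 255 = 0
255 - 255 = 0
255 - 248 = 7
255 - 0 = 255
Wildcard: 0.0.7.255


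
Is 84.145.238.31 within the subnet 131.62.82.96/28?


Subnet network: 131.62.82.96
Test IP AND mask: 84.145.238.16
No, 84.145.238.31 is not in 131.62.82.96/28


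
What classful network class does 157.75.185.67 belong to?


First octet: 157
Binary: 10011101
10xxxxxx -> Class B (128-191)
Class B, default mask 255.255.0.0 (/16)


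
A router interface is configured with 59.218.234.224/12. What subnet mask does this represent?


/12 means 12 network bits, 20 host bits
Binary: 11111111111100000000000000000000
Mask: 255.240.0.0


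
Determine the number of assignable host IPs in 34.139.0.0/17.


Host bits = 32 - 17 = 15
Total addresses = 2^15 = 32768
Usable = total - 2 (network and broadcast)
Usable hosts: 32766


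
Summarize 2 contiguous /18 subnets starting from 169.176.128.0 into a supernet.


Original prefix: /18
Number of subnets: 2 = 2^1
New prefix = 18 - 1 = 17
Supernet: 169.176.128.0/17


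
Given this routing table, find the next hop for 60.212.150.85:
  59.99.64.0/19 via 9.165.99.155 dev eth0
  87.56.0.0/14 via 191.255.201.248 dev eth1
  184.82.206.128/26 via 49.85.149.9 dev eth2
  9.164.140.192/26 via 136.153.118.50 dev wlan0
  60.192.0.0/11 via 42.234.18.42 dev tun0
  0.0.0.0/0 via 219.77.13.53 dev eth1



Longest prefix match for 60.212.150.85:
  /19 59.99.64.0: no
  /14 87.56.0.0: no
  /26 184.82.206.128: no
  /26 9.164.140.192: no
  /11 60.192.0.0: MATCH
  /0 0.0.0.0: MATCH
Selected: next-hop 42.234.18.42 via tun0 (matched /11)


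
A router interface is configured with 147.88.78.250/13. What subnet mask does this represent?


/13 means 13 network bits, 19 host bits
Binary: 11111111111110000000000000000000
Mask: 255.248.0.0


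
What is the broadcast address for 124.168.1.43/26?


Network: 124.168.1.0/26
Host bits = 6
Set all host bits to 1:
Broadcast: 124.168.1.63


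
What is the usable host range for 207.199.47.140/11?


Network: 207.192.0.0
Broadcast: 207.223.255.255
First usable = network + 1
Last usable = broadcast - 1
Range: 207.192.0.1 to 207.223.255.254


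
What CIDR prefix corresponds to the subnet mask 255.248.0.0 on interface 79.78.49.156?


Binary: 11111111.11111000.00000000.00000000
Count leading 1s
Prefix: /13


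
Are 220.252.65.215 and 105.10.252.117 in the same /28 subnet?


Mask: 255.255.255.240
220.252.65.215 AND mask = 220.252.65.208
105.10.252.117 AND mask = 105.10.252.112
No, different subnets (220.252.65.208 vs 105.10.252.112)


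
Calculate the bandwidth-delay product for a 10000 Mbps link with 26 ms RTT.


BDP = bandwidth * RTT
= 10000 Mbps * 26 ms
= 10000 * 1e6 * 26 / 1000 bits
= 260000000 bits
= 32500000 bytes
= 31738.2812 KB
BDP = 260000000 bits (32500000 bytes)


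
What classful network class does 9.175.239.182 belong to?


First octet: 9
Binary: 00001001
0xxxxxxx -> Class A (1-126)
Class A, default mask 255.0.0.0 (/8)


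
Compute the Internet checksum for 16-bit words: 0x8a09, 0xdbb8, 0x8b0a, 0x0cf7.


Sum all words (with carry folding):
+ 0x8a09 = 0x8a09
+ 0xdbb8 = 0x65c2
+ 0x8b0a = 0xf0cc
+ 0x0cf7 = 0xfdc3
One's complement: ~0xfdc3
Checksum = 0x023c


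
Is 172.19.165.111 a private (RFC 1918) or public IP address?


RFC 1918 private ranges:
  10.0.0.0/8 (10.0.0.0 - 10.255.255.255)
  172.16.0.0/12 (172.16.0.0 - 172.31.255.255)
  192.168.0.0/16 (192.168.0.0 - 192.168.255.255)
Private (in 172.16.0.0/12)


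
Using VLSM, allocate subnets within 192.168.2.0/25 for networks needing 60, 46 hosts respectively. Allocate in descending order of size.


60 hosts -> /26 (62 usable): 192.168.2.0/26
46 hosts -> /26 (62 usable): 192.168.2.64/26
Allocation: 192.168.2.0/26 (60 hosts, 62 usable); 192.168.2.64/26 (46 hosts, 62 usable)


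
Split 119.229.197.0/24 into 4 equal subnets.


New prefix = 24 + 2 = 26
Each subnet has 64 addresses
  119.229.197.0/26
  119.229.197.64/26
  119.229.197.128/26
  119.229.197.192/26
Subnets: 119.229.197.0/26, 119.229.197.64/26, 119.229.197.128/26, 119.229.197.192/26


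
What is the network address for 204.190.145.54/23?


IP:   11001100.10111110.10010001.00110110
Mask: 11111111.11111111.11111110.00000000
AND operation:
Net:  11001100.10111110.10010000.00000000
Network: 204.190.144.0/23


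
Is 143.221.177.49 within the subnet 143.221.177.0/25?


Subnet network: 143.221.177.0
Test IP AND mask: 143.221.177.0
Yes, 143.221.177.49 is in 143.221.177.0/25


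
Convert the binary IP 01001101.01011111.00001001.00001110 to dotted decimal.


01001101 = 77
01011111 = 95
00001001 = 9
00001110 = 14
IP: 77.95.9.14


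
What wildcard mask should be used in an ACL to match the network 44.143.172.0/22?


Subnet mask: 255.255.252.0
Wildcard = 255.255.255.255 - subnet mask
255 - 255 = 0
255 - 255 = 0
255 - 252 = 3
255 - 0 = 255
Wildcard: 0.0.3.255


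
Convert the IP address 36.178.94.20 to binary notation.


36 = 00100100
178 = 10110010
94 = 01011110
20 = 00010100
Binary: 00100100.10110010.01011110.00010100


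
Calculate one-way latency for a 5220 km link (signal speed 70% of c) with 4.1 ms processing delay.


Speed = 0.7 * 3e5 km/s = 210000 km/s
Propagation delay = 5220 / 210000 = 0.0249 s = 24.8571 ms
Processing delay = 4.1 ms
Total one-way latency = 28.9571 ms


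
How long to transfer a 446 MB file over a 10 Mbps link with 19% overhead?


Effective throughput = 10 * (1 - 19/100) = 8.1 Mbps
File size in Mb = 446 * 8 = 3568 Mb
Time = 3568 / 8.1
Time = 440.4938 seconds


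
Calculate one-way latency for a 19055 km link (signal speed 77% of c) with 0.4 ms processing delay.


Speed = 0.77 * 3e5 km/s = 231000 km/s
Propagation delay = 19055 / 231000 = 0.0825 s = 82.4892 ms
Processing delay = 0.4 ms
Total one-way latency = 82.8892 ms


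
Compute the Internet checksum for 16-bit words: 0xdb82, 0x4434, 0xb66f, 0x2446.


Sum all words (with carry folding):
+ 0xdb82 = 0xdb82
+ 0x4434 = 0x1fb7
+ 0xb66f = 0xd626
+ 0x2446 = 0xfa6c
One's complement: ~0xfa6c
Checksum = 0x0593


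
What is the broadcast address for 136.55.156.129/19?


Network: 136.55.128.0/19
Host bits = 13
Set all host bits to 1:
Broadcast: 136.55.159.255


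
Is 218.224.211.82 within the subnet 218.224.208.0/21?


Subnet network: 218.224.208.0
Test IP AND mask: 218.224.208.0
Yes, 218.224.211.82 is in 218.224.208.0/21


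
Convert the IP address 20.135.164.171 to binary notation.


20 = 00010100
135 = 10000111
164 = 10100100
171 = 10101011
Binary: 00010100.10000111.10100100.10101011


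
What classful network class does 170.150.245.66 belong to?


First octet: 170
Binary: 10101010
10xxxxxx -> Class B (128-191)
Class B, default mask 255.255.0.0 (/16)


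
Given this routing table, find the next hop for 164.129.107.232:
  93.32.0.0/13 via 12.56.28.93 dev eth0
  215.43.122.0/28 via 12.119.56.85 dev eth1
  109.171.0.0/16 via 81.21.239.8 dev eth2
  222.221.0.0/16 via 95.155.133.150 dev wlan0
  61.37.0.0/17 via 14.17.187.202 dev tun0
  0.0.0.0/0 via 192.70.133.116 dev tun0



Longest prefix match for 164.129.107.232:
  /13 93.32.0.0: no
  /28 215.43.122.0: no
  /16 109.171.0.0: no
  /16 222.221.0.0: no
  /17 61.37.0.0: no
  /0 0.0.0.0: MATCH
Selected: next-hop 192.70.133.116 via tun0 (matched /0)


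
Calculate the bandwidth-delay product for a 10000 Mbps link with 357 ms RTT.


BDP = bandwidth * RTT
= 10000 Mbps * 357 ms
= 10000 * 1e6 * 357 / 1000 bits
= 3570000000 bits
= 446250000 bytes
= 435791.0156 KB
BDP = 3570000000 bits (446250000 bytes)


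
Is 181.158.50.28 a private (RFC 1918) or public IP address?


RFC 1918 private ranges:
  10.0.0.0/8 (10.0.0.0 - 10.255.255.255)
  172.16.0.0/12 (172.16.0.0 - 172.31.255.255)
  192.168.0.0/16 (192.168.0.0 - 192.168.255.255)
Public (not in any RFC 1918 range)


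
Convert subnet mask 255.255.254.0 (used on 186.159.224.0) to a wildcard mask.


Subnet mask: 255.255.254.0
Wildcard = 255.255.255.255 - subnet mask
255 - 255 = 0
255 - 255 = 0
255 - 254 = 1
255 - 0 = 255
Wildcard: 0.0.1.255


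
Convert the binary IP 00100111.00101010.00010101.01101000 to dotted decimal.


00100111 = 39
00101010 = 42
00010101 = 21
01101000 = 104
IP: 39.42.21.104


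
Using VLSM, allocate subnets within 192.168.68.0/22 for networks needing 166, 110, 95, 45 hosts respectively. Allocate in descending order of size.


166 hosts -> /24 (254 usable): 192.168.68.0/24
110 hosts -> /25 (126 usable): 192.168.69.0/25
95 hosts -> /25 (126 usable): 192.168.69.128/25
45 hosts -> /26 (62 usable): 192.168.70.0/26
Allocation: 192.168.68.0/24 (166 hosts, 254 usable); 192.168.69.0/25 (110 hosts, 126 usable); 192.168.69.128/25 (95 hosts, 126 usable); 192.168.70.0/26 (45 hosts, 62 usable)


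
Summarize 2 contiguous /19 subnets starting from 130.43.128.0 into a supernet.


Original prefix: /19
Number of subnets: 2 = 2^1
New prefix = 19 - 1 = 18
Supernet: 130.43.128.0/18


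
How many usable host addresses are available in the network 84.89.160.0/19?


Host bits = 32 - 19 = 13
Total addresses = 2^13 = 8192
Usable = total - 2 (network and broadcast)
Usable hosts: 8190


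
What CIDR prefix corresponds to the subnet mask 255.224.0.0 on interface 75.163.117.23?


Binary: 11111111.11100000.00000000.00000000
Count leading 1s
Prefix: /11


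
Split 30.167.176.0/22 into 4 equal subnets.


New prefix = 22 + 2 = 24
Each subnet has 256 addresses
  30.167.176.0/24
  30.167.177.0/24
  30.167.178.0/24
  30.167.179.0/24
Subnets: 30.167.176.0/24, 30.167.177.0/24, 30.167.178.0/24, 30.167.179.0/24


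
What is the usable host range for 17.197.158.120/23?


Network: 17.197.158.0
Broadcast: 17.197.159.255
First usable = network + 1
Last usable = broadcast - 1
Range: 17.197.158.1 to 17.197.159.254


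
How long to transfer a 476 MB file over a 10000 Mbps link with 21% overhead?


Effective throughput = 10000 * (1 - 21/100) = 7900 Mbps
File size in Mb = 476 * 8 = 3808 Mb
Time = 3808 / 7900
Time = 0.482 seconds


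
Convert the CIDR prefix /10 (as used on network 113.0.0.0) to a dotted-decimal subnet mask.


/10 means 10 network bits, 22 host bits
Binary: 11111111110000000000000000000000
Mask: 255.192.0.0


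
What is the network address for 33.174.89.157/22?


IP:   00100001.10101110.01011001.10011101
Mask: 11111111.11111111.11111100.00000000
AND operation:
Net:  00100001.10101110.01011000.00000000
Network: 33.174.88.0/22


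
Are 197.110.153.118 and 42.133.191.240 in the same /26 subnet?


Mask: 255.255.255.192
197.110.153.118 AND mask = 197.110.153.64
42.133.191.240 AND mask = 42.133.191.192
No, different subnets (197.110.153.64 vs 42.133.191.192)


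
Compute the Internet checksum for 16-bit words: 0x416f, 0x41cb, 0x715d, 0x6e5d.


Sum all words (with carry folding):
+ 0x416f = 0x416f
+ 0x41cb = 0x833a
+ 0x715d = 0xf497
+ 0x6e5d = 0x62f5
One's complement: ~0x62f5
Checksum = 0x9d0a
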